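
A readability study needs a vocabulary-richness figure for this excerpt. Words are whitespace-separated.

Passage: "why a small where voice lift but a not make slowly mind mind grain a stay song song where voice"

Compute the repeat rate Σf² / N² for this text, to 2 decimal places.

0.09

Frequencies: a:3, where:2, voice:2, mind:2, song:2, why:1, small:1, lift:1, but:1, not:1, make:1, slowly:1, grain:1, stay:1
Σf² = 34; N² = 400
Repeat rate = 34 / 400 = 0.09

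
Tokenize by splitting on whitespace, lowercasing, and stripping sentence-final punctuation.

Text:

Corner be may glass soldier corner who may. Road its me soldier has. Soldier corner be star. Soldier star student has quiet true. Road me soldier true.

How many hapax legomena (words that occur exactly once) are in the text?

Frequencies: soldier:5, corner:3, be:2, may:2, road:2, me:2, has:2, star:2, true:2, glass:1, who:1, its:1, student:1, quiet:1
Hapax (freq=1): glass, its, quiet, student, who

5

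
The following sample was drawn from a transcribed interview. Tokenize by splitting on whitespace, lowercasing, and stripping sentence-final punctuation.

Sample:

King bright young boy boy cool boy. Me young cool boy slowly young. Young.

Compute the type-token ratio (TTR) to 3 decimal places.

0.500

N = 14 tokens, V = 7 types.
TTR = V / N = 7 / 14 = 0.500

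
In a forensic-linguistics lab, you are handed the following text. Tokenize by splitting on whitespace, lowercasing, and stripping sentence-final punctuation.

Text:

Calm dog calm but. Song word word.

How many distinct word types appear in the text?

5

Distinct types: {but, calm, dog, song, word}
V = 5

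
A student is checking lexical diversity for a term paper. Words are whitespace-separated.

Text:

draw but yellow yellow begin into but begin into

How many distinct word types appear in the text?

5

Distinct types: {begin, but, draw, into, yellow}
V = 5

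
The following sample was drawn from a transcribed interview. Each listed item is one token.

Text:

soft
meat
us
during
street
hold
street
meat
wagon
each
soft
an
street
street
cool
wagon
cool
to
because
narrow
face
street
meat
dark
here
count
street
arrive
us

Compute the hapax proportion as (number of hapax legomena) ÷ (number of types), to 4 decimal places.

Frequencies: street:6, meat:3, soft:2, us:2, wagon:2, cool:2, during:1, hold:1, each:1, an:1, to:1, because:1, narrow:1, face:1, dark:1, here:1, count:1, arrive:1
Hapax count = 12; type count = 18.
Ratio = 12 / 18 = 0.6667

0.6667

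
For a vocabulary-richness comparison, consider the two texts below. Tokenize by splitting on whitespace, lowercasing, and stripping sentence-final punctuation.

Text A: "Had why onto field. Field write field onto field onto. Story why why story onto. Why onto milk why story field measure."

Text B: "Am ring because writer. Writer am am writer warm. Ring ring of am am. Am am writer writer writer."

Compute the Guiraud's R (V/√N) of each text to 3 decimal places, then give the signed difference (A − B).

A: V=8, N=22, R=1.706
B: V=6, N=19, R=1.376
Difference = 1.706 − 1.376 = 0.330

0.330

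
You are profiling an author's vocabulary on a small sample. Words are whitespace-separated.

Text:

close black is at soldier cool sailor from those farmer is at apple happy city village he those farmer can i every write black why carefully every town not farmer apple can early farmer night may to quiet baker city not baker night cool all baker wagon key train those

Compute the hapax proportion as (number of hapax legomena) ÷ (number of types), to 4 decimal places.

0.6061

Frequencies: farmer:4, those:3, baker:3, black:2, is:2, at:2, cool:2, apple:2, city:2, can:2, every:2, not:2, night:2, close:1, soldier:1, sailor:1, from:1, happy:1, village:1, he:1, … (13 more, each freq 1)
Hapax count = 20; type count = 33.
Ratio = 20 / 33 = 0.6061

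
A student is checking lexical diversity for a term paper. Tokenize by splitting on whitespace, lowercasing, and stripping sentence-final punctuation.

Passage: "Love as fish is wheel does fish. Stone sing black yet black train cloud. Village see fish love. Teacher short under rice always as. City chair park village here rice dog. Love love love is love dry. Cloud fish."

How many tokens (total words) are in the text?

39

Tokens: love, as, fish, is, wheel, does, fish, stone, sing, black, yet, black, train, cloud, village, see, fish, love, teacher, short, under, rice, always, as, city, chair, park, village, here, rice, dog, love, love, love, is, love, dry, cloud, fish
N = 39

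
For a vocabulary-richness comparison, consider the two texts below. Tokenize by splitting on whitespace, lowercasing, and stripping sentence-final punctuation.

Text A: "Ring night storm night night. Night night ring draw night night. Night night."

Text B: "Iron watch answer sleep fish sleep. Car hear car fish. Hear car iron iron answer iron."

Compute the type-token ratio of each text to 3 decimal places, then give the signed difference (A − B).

-0.130

TTR(A) = 4/13 = 0.308
TTR(B) = 7/16 = 0.438
Difference = 0.308 − 0.438 = -0.130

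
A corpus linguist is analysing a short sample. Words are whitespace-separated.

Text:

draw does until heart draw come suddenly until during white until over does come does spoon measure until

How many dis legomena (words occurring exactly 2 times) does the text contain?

Frequencies: until:4, does:3, draw:2, come:2, heart:1, suddenly:1, during:1, white:1, over:1, spoon:1, measure:1
Words with frequency 2: come, draw

2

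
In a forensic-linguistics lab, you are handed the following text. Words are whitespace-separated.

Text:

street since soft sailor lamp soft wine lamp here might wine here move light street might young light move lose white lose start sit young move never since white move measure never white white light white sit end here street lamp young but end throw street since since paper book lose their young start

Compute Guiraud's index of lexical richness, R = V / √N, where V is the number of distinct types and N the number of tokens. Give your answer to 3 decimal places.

N = 54, V = 23.
√N = 7.348469
R = 23 / 7.348469 = 3.130

3.130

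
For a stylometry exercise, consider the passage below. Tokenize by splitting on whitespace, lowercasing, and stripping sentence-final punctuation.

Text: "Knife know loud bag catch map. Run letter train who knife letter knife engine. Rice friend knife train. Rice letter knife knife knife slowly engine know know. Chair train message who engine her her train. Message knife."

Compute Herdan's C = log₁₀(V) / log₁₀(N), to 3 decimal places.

N = 37, V = 17.
log₁₀(V) = 1.230449, log₁₀(N) = 1.568202
C = 1.230449 / 1.568202 = 0.785

0.785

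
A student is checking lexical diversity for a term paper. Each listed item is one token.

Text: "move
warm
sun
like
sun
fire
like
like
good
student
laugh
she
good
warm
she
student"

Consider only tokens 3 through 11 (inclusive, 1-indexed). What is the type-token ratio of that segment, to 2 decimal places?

0.67

Segment tokens 3–11: sun, like, sun, fire, like, like, good, student, laugh
Segment N = 9, segment V = 6.
TTR = 6 / 9 = 0.67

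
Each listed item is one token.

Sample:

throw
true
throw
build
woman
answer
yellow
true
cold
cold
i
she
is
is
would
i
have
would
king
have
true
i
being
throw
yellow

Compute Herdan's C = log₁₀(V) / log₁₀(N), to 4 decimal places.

N = 25, V = 14.
log₁₀(V) = 1.146128, log₁₀(N) = 1.397940
C = 1.146128 / 1.397940 = 0.8199

0.8199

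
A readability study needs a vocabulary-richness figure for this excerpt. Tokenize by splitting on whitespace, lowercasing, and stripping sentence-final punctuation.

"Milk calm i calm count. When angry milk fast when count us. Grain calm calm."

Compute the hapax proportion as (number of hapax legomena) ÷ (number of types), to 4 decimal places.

Frequencies: calm:4, milk:2, count:2, when:2, i:1, angry:1, fast:1, us:1, grain:1
Hapax count = 5; type count = 9.
Ratio = 5 / 9 = 0.5556

0.5556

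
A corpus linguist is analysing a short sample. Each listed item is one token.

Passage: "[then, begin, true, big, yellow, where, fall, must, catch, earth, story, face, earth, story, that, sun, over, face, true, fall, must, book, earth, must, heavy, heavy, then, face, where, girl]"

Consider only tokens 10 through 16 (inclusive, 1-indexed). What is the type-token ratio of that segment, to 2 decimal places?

Segment tokens 10–16: earth, story, face, earth, story, that, sun
Segment N = 7, segment V = 5.
TTR = 5 / 7 = 0.71

0.71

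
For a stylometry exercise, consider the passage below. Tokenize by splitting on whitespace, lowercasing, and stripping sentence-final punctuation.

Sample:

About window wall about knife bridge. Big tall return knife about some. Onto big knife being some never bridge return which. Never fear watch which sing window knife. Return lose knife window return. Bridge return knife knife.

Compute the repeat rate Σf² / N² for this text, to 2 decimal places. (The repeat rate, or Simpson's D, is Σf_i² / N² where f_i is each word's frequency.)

0.09

Frequencies: knife:7, return:5, about:3, window:3, bridge:3, big:2, some:2, never:2, which:2, wall:1, tall:1, onto:1, being:1, fear:1, watch:1, sing:1, lose:1
Σf² = 125; N² = 1369
Repeat rate = 125 / 1369 = 0.09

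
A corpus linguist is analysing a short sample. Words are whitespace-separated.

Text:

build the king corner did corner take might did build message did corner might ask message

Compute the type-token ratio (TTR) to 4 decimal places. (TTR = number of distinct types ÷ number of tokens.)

0.5625

N = 16 tokens, V = 9 types.
TTR = V / N = 9 / 16 = 0.5625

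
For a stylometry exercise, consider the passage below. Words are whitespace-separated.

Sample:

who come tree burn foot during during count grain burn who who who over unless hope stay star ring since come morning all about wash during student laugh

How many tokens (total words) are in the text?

28

Tokens: who, come, tree, burn, foot, during, during, count, grain, burn, who, who, who, over, unless, hope, stay, star, ring, since, come, morning, all, about, wash, during, student, laugh
N = 28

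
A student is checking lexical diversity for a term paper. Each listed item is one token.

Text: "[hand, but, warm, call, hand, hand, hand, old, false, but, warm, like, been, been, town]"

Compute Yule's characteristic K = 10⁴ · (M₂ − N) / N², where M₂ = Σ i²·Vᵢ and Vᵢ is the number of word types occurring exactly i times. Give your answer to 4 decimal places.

Frequencies: hand:4, but:2, warm:2, been:2, call:1, old:1, false:1, like:1, town:1
N = 15. Frequency spectrum: V_1=5, V_2=3, V_4=1
M₂ = 1²·5 + 2²·3 + 4²·1 = 33
K = 10000 × (33 − 15) / 15² = 800.0000

800.0000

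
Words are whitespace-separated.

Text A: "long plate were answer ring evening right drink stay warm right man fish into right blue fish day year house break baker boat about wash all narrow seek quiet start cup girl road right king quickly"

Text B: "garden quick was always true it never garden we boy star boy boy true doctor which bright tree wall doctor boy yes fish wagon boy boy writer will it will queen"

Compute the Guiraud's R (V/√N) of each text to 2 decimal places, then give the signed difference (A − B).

A: V=32, N=36, R=5.33
B: V=21, N=31, R=3.77
Difference = 5.33 − 3.77 = 1.56

1.56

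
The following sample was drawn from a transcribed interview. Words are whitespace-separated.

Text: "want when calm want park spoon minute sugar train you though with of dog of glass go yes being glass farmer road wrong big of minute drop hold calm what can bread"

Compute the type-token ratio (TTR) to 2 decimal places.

0.81

N = 32 tokens, V = 26 types.
TTR = V / N = 26 / 32 = 0.81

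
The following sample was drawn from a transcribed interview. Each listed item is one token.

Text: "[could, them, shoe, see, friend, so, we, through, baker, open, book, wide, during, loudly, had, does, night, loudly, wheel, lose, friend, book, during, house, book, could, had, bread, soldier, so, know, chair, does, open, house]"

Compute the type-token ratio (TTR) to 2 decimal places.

0.69

N = 35 tokens, V = 24 types.
TTR = V / N = 24 / 35 = 0.69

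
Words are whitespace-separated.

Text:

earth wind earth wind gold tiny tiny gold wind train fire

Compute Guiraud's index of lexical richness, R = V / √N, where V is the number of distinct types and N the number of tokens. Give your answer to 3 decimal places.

1.809

N = 11, V = 6.
√N = 3.316625
R = 6 / 3.316625 = 1.809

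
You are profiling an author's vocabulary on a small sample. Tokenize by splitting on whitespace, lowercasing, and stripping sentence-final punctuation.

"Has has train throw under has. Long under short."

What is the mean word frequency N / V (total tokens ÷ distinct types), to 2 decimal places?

1.50

N = 9 tokens, V = 6 types.
Mean frequency = N / V = 9 / 6 = 1.50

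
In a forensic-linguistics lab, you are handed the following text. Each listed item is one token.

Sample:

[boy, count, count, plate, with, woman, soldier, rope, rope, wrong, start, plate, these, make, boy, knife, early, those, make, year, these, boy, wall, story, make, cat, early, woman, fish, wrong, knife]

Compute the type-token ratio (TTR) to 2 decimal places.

N = 31 tokens, V = 19 types.
TTR = V / N = 19 / 31 = 0.61

0.61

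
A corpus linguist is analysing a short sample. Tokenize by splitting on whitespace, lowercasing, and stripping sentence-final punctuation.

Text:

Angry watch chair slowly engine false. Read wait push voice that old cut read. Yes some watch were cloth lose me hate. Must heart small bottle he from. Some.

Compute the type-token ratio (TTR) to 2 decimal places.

0.90

N = 29 tokens, V = 26 types.
TTR = V / N = 26 / 29 = 0.90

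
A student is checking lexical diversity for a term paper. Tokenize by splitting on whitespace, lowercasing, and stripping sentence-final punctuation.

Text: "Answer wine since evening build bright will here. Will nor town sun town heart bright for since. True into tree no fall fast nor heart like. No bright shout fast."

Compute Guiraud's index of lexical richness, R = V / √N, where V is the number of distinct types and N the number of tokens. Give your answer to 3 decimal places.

N = 30, V = 21.
√N = 5.477226
R = 21 / 5.477226 = 3.834

3.834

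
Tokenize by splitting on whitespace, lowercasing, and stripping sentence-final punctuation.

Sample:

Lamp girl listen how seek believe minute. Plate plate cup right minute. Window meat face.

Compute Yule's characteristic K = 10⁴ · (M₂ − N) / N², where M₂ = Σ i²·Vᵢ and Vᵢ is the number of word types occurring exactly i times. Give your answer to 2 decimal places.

Frequencies: minute:2, plate:2, lamp:1, girl:1, listen:1, how:1, seek:1, believe:1, cup:1, right:1, window:1, meat:1, face:1
N = 15. Frequency spectrum: V_1=11, V_2=2
M₂ = 1²·11 + 2²·2 = 19
K = 10000 × (19 − 15) / 15² = 177.78

177.78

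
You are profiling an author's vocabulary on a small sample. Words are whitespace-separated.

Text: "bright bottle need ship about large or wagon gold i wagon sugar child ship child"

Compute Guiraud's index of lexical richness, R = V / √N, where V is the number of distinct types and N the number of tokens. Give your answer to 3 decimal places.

3.098

N = 15, V = 12.
√N = 3.872983
R = 12 / 3.872983 = 3.098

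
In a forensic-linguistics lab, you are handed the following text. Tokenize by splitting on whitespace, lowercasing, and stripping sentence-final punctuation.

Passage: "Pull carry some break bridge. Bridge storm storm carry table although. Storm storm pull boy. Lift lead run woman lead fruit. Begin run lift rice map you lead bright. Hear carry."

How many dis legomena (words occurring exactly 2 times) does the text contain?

4

Frequencies: storm:4, carry:3, lead:3, pull:2, bridge:2, lift:2, run:2, some:1, break:1, table:1, although:1, boy:1, woman:1, fruit:1, begin:1, rice:1, map:1, you:1, bright:1, hear:1
Words with frequency 2: bridge, lift, pull, run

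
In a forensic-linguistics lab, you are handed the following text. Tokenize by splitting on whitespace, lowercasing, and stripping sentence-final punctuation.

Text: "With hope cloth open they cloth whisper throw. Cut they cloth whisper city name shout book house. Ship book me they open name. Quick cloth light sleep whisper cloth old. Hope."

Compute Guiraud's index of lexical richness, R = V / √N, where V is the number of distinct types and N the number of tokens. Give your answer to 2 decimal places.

N = 31, V = 19.
√N = 5.567764
R = 19 / 5.567764 = 3.41

3.41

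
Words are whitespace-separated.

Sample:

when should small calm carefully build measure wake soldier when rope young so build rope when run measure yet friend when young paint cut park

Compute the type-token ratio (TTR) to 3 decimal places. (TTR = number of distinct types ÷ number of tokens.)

0.720

N = 25 tokens, V = 18 types.
TTR = V / N = 18 / 25 = 0.720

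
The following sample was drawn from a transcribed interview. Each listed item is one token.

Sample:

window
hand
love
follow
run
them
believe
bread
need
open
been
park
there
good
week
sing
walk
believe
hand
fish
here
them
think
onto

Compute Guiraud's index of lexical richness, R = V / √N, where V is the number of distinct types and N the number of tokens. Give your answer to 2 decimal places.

4.29

N = 24, V = 21.
√N = 4.898979
R = 21 / 4.898979 = 4.29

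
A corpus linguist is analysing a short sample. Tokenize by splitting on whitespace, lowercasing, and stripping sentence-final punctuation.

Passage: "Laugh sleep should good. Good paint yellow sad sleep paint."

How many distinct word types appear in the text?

7

Distinct types: {good, laugh, paint, sad, should, sleep, yellow}
V = 7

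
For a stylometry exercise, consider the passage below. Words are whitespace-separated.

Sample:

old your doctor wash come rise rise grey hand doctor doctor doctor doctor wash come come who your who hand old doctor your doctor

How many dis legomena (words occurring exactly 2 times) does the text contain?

5

Frequencies: doctor:7, your:3, come:3, old:2, wash:2, rise:2, hand:2, who:2, grey:1
Words with frequency 2: hand, old, rise, wash, who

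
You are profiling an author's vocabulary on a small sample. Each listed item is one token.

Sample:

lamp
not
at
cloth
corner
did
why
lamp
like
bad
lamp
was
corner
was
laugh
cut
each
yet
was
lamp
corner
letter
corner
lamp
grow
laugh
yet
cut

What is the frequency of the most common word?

Frequencies: lamp:5, corner:4, was:3, laugh:2, cut:2, yet:2, not:1, at:1, cloth:1, did:1, why:1, like:1, bad:1, each:1, letter:1, grow:1
Most common: 'lamp' with frequency 5.

5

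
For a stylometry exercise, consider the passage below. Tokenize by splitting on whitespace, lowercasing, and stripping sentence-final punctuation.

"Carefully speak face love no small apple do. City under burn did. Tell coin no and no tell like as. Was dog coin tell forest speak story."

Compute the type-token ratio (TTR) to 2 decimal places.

N = 27 tokens, V = 21 types.
TTR = V / N = 21 / 27 = 0.78

0.78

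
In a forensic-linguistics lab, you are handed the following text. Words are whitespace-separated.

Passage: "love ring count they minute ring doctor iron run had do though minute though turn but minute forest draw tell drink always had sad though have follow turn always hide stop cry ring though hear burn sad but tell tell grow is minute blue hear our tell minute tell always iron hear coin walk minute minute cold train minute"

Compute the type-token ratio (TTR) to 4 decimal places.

0.5763

N = 59 tokens, V = 34 types.
TTR = V / N = 34 / 59 = 0.5763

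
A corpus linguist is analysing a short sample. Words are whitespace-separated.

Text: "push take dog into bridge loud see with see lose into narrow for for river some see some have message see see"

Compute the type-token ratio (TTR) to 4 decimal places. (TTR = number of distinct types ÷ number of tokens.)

N = 22 tokens, V = 15 types.
TTR = V / N = 15 / 22 = 0.6818

0.6818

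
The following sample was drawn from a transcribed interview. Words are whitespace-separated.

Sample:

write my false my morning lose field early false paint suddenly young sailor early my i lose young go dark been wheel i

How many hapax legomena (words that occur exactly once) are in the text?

10

Frequencies: my:3, false:2, lose:2, early:2, young:2, i:2, write:1, morning:1, field:1, paint:1, suddenly:1, sailor:1, go:1, dark:1, been:1, wheel:1
Hapax (freq=1): been, dark, field, go, morning, paint, sailor, suddenly, wheel, write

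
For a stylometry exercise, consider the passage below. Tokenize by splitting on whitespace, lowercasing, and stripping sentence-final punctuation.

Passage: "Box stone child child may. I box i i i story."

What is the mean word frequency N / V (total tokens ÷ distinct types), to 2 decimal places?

N = 11 tokens, V = 6 types.
Mean frequency = N / V = 11 / 6 = 1.83

1.83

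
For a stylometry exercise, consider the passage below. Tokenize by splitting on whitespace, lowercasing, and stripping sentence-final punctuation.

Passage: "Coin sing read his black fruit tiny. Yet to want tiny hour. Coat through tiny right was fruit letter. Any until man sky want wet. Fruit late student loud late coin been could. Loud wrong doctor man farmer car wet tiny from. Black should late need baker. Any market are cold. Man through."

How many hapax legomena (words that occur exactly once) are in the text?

26

Frequencies: tiny:4, fruit:3, man:3, late:3, coin:2, black:2, want:2, through:2, any:2, wet:2, loud:2, sing:1, read:1, his:1, yet:1, to:1, hour:1, coat:1, right:1, was:1, … (17 more, each freq 1)
Hapax (freq=1): are, baker, been, car, coat, cold, could, doctor, farmer, from, his, hour, letter, market, need, read, right, should, sing, sky, student, to, until, was, wrong, yet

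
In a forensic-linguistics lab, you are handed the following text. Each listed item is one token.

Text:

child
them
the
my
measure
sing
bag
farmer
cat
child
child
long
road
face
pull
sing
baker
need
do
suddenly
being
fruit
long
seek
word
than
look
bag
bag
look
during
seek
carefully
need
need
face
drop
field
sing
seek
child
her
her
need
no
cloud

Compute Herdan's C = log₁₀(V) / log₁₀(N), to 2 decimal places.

N = 46, V = 30.
log₁₀(V) = 1.477121, log₁₀(N) = 1.662758
C = 1.477121 / 1.662758 = 0.89

0.89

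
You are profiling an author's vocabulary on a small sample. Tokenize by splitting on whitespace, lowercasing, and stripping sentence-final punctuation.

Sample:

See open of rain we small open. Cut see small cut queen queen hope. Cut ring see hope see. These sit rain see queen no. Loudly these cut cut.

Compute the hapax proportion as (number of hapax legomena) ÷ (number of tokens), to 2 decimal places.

0.21

Frequencies: see:5, cut:5, queen:3, open:2, rain:2, small:2, hope:2, these:2, of:1, we:1, ring:1, sit:1, no:1, loudly:1
Hapax count = 6; token count = 29.
Ratio = 6 / 29 = 0.21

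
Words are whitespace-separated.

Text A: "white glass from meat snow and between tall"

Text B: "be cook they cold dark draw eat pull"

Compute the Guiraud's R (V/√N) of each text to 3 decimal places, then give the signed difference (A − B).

A: V=8, N=8, R=2.828
B: V=8, N=8, R=2.828
Difference = 2.828 − 2.828 = 0.000

0.000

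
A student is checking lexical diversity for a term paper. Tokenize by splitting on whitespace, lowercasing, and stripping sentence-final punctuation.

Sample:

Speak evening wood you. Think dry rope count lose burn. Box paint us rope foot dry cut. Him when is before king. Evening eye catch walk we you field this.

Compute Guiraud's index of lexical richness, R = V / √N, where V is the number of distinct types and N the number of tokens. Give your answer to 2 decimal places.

4.75

N = 30, V = 26.
√N = 5.477226
R = 26 / 5.477226 = 4.75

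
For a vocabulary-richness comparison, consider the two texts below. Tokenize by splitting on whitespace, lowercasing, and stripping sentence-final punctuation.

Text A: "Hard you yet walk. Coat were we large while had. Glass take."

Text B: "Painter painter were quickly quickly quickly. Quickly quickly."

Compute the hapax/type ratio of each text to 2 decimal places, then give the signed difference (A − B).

0.67

A: hapax=12, V=12, ratio=1.00
B: hapax=1, V=3, ratio=0.33
Difference = 1.00 − 0.33 = 0.67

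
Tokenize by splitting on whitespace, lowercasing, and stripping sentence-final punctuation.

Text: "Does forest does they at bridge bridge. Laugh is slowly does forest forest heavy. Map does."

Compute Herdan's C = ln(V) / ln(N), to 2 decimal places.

N = 16, V = 10.
ln(V) = 2.302585, ln(N) = 2.772589
C = 2.302585 / 2.772589 = 0.83

0.83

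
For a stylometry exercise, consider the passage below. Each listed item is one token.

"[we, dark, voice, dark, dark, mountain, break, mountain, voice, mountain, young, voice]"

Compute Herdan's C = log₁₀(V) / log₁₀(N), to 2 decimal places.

0.72

N = 12, V = 6.
log₁₀(V) = 0.778151, log₁₀(N) = 1.079181
C = 0.778151 / 1.079181 = 0.72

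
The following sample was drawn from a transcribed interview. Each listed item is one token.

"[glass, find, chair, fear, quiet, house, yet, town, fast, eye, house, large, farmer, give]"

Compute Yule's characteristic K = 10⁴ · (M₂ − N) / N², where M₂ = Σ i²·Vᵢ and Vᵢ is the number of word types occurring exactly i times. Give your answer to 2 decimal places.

102.04

Frequencies: house:2, glass:1, find:1, chair:1, fear:1, quiet:1, yet:1, town:1, fast:1, eye:1, large:1, farmer:1, give:1
N = 14. Frequency spectrum: V_1=12, V_2=1
M₂ = 1²·12 + 2²·1 = 16
K = 10000 × (16 − 14) / 14² = 102.04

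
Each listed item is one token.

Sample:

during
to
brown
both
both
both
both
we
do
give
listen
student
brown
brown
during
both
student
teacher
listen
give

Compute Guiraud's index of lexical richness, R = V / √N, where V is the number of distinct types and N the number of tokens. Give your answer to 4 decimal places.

2.2361

N = 20, V = 10.
√N = 4.472136
R = 10 / 4.472136 = 2.2361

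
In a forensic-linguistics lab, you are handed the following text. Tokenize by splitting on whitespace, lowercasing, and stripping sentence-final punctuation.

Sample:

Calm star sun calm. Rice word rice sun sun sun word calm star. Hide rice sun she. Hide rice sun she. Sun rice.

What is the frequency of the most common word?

Frequencies: sun:7, rice:5, calm:3, star:2, word:2, hide:2, she:2
Most common: 'sun' with frequency 7.

7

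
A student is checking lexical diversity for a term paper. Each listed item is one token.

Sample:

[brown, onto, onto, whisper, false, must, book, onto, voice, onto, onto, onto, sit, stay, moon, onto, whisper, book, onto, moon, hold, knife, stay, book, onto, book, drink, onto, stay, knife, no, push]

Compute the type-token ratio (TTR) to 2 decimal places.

N = 32 tokens, V = 15 types.
TTR = V / N = 15 / 32 = 0.47

0.47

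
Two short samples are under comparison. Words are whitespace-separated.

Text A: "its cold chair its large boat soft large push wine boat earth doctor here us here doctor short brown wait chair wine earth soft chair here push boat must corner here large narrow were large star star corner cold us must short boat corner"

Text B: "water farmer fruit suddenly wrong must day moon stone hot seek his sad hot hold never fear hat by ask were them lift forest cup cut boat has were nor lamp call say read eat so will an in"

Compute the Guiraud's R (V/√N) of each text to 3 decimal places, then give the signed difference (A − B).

A: V=20, N=44, R=3.015
B: V=37, N=39, R=5.925
Difference = 3.015 − 5.925 = -2.910

-2.910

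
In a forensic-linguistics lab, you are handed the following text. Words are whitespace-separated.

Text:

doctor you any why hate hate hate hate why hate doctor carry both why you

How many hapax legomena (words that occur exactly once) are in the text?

Frequencies: hate:5, why:3, doctor:2, you:2, any:1, carry:1, both:1
Hapax (freq=1): any, both, carry

3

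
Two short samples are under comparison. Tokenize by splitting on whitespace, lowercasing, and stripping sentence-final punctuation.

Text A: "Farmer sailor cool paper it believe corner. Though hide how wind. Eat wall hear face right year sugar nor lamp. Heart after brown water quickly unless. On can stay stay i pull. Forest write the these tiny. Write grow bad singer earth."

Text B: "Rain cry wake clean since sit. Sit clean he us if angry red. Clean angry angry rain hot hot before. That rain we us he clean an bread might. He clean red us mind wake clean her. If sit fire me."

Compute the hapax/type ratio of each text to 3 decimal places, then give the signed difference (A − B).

0.405

A: hapax=38, V=40, ratio=0.950
B: hapax=12, V=22, ratio=0.545
Difference = 0.950 − 0.545 = 0.405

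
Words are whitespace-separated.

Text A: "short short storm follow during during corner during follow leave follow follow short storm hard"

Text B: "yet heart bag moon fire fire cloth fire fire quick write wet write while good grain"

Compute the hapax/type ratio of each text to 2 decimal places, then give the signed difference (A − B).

-0.40

A: hapax=3, V=7, ratio=0.43
B: hapax=10, V=12, ratio=0.83
Difference = 0.43 − 0.83 = -0.40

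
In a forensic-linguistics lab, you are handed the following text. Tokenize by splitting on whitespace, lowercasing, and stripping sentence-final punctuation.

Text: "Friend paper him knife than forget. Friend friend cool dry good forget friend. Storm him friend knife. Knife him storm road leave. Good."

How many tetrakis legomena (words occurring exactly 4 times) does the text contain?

0

Frequencies: friend:5, him:3, knife:3, forget:2, good:2, storm:2, paper:1, than:1, cool:1, dry:1, road:1, leave:1
Words with frequency 4: (none)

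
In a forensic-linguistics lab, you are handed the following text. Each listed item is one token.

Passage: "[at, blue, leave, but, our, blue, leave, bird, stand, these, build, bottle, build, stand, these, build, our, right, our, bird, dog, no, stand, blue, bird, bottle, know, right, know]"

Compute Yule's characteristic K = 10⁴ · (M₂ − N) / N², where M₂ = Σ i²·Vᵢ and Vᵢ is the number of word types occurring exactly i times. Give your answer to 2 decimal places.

475.62

Frequencies: blue:3, our:3, bird:3, stand:3, build:3, leave:2, these:2, bottle:2, right:2, know:2, at:1, but:1, dog:1, no:1
N = 29. Frequency spectrum: V_1=4, V_2=5, V_3=5
M₂ = 1²·4 + 2²·5 + 3²·5 = 69
K = 10000 × (69 − 29) / 29² = 475.62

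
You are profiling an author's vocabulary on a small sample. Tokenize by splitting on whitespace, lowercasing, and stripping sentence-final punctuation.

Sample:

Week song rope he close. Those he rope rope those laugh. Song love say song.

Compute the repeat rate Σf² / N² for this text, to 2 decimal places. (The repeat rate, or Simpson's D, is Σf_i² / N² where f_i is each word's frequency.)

Frequencies: song:3, rope:3, he:2, those:2, week:1, close:1, laugh:1, love:1, say:1
Σf² = 31; N² = 225
Repeat rate = 31 / 225 = 0.14

0.14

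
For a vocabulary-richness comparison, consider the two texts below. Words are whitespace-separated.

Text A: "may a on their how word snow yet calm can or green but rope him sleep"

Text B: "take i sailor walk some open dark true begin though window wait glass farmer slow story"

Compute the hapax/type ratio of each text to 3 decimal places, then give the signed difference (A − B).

A: hapax=16, V=16, ratio=1.000
B: hapax=16, V=16, ratio=1.000
Difference = 1.000 − 1.000 = 0.000

0.000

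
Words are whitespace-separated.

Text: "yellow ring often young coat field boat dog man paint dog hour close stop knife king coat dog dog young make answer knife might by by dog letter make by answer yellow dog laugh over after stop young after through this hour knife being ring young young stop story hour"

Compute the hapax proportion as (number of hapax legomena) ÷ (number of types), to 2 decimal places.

0.56

Frequencies: dog:6, young:5, hour:3, stop:3, knife:3, by:3, yellow:2, ring:2, coat:2, make:2, answer:2, after:2, often:1, field:1, boat:1, man:1, paint:1, close:1, king:1, might:1, … (7 more, each freq 1)
Hapax count = 15; type count = 27.
Ratio = 15 / 27 = 0.56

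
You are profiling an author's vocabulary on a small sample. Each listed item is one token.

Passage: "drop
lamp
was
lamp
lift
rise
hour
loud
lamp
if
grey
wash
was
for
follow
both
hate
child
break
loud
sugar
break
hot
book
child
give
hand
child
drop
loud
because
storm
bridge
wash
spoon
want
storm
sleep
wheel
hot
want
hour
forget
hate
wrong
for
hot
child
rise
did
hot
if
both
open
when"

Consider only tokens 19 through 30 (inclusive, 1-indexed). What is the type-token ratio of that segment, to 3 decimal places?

0.750

Segment tokens 19–30: break, loud, sugar, break, hot, book, child, give, hand, child, drop, loud
Segment N = 12, segment V = 9.
TTR = 9 / 12 = 0.750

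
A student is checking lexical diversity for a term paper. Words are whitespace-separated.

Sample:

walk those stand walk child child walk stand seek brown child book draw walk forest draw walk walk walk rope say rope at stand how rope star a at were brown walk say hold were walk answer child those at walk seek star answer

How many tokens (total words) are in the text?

44

Tokens: walk, those, stand, walk, child, child, walk, stand, seek, brown, child, book, draw, walk, forest, draw, walk, walk, walk, rope, say, rope, at, stand, how, rope, star, a, at, were, brown, walk, say, hold, were, walk, answer, child, those, at, walk, seek, star, answer
N = 44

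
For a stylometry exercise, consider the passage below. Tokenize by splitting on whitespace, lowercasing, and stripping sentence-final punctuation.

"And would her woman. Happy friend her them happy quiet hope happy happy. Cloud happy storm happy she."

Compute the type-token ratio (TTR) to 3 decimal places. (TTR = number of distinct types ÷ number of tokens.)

N = 18 tokens, V = 12 types.
TTR = V / N = 12 / 18 = 0.667

0.667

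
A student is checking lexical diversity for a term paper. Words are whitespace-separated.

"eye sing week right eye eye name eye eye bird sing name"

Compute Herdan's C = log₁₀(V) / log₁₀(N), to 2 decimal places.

N = 12, V = 6.
log₁₀(V) = 0.778151, log₁₀(N) = 1.079181
C = 0.778151 / 1.079181 = 0.72

0.72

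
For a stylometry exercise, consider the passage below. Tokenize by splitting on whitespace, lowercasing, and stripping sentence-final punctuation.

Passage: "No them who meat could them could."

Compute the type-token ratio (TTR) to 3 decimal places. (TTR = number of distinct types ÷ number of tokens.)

N = 7 tokens, V = 5 types.
TTR = V / N = 5 / 7 = 0.714

0.714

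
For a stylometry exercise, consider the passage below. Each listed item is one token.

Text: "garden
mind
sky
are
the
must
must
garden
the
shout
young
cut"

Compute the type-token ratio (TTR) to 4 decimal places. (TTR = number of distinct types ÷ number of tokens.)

0.7500

N = 12 tokens, V = 9 types.
TTR = V / N = 9 / 12 = 0.7500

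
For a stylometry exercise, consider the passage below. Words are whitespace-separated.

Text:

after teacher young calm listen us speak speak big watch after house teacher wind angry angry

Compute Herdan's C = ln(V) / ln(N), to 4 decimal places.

N = 16, V = 12.
ln(V) = 2.484907, ln(N) = 2.772589
C = 2.484907 / 2.772589 = 0.8962

0.8962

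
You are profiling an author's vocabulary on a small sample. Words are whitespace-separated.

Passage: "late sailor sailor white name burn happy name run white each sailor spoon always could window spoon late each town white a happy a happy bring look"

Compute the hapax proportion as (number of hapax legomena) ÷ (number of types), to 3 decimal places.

0.500

Frequencies: sailor:3, white:3, happy:3, late:2, name:2, each:2, spoon:2, a:2, burn:1, run:1, always:1, could:1, window:1, town:1, bring:1, look:1
Hapax count = 8; type count = 16.
Ratio = 8 / 16 = 0.500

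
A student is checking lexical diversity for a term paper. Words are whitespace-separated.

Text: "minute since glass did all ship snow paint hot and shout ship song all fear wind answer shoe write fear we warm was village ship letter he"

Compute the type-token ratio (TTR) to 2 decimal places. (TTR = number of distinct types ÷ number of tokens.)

N = 27 tokens, V = 23 types.
TTR = V / N = 23 / 27 = 0.85

0.85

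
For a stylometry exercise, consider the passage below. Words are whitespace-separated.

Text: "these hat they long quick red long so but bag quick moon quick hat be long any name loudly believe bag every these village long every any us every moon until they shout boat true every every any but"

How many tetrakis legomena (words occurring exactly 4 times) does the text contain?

1

Frequencies: every:5, long:4, quick:3, any:3, these:2, hat:2, they:2, but:2, bag:2, moon:2, red:1, so:1, be:1, name:1, loudly:1, believe:1, village:1, us:1, until:1, shout:1, … (2 more, each freq 1)
Words with frequency 4: long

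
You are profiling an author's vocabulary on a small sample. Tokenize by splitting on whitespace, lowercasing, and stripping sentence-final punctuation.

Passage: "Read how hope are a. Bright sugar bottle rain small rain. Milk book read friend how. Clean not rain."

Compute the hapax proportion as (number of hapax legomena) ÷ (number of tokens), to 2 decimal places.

Frequencies: rain:3, read:2, how:2, hope:1, are:1, a:1, bright:1, sugar:1, bottle:1, small:1, milk:1, book:1, friend:1, clean:1, not:1
Hapax count = 12; token count = 19.
Ratio = 12 / 19 = 0.63

0.63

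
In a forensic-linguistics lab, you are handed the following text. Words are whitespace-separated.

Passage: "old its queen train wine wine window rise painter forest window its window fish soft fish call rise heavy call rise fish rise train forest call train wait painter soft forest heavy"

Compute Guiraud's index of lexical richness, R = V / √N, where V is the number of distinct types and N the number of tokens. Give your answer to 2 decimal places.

N = 32, V = 14.
√N = 5.656854
R = 14 / 5.656854 = 2.47

2.47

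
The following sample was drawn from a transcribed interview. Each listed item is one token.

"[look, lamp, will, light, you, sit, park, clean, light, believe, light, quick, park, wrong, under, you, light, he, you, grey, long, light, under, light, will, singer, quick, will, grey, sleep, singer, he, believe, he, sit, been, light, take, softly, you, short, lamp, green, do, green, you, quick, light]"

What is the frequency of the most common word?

8

Frequencies: light:8, you:5, will:3, quick:3, he:3, lamp:2, sit:2, park:2, believe:2, under:2, grey:2, singer:2, green:2, look:1, clean:1, wrong:1, long:1, sleep:1, been:1, take:1, … (3 more, each freq 1)
Most common: 'light' with frequency 8.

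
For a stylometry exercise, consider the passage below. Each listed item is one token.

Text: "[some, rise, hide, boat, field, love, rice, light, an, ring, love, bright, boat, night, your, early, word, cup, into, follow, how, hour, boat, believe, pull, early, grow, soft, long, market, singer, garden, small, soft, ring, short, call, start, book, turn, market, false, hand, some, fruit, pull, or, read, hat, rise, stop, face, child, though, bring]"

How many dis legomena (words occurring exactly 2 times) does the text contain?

Frequencies: boat:3, some:2, rise:2, love:2, ring:2, early:2, pull:2, soft:2, market:2, hide:1, field:1, rice:1, light:1, an:1, bright:1, night:1, your:1, word:1, cup:1, into:1, … (25 more, each freq 1)
Words with frequency 2: early, love, market, pull, ring, rise, soft, some

8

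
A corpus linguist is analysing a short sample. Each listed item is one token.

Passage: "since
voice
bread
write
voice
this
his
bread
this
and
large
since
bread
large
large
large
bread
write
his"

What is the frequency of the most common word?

4

Frequencies: bread:4, large:4, since:2, voice:2, write:2, this:2, his:2, and:1
Most common: 'bread' with frequency 4.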